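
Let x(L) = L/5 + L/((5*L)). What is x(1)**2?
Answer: 4/25 ≈ 0.16000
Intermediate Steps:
x(L) = 1/5 + L/5 (x(L) = L*(1/5) + L*(1/(5*L)) = L/5 + 1/5 = 1/5 + L/5)
x(1)**2 = (1/5 + (1/5)*1)**2 = (1/5 + 1/5)**2 = (2/5)**2 = 4/25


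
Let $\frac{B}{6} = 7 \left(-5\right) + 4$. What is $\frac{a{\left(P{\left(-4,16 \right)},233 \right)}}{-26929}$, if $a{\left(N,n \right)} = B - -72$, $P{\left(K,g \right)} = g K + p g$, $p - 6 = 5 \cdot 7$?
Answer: $\frac{114}{26929} \approx 0.0042334$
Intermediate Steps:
$B = -186$ ($B = 6 \left(7 \left(-5\right) + 4\right) = 6 \left(-35 + 4\right) = 6 \left(-31\right) = -186$)
$p = 41$ ($p = 6 + 5 \cdot 7 = 6 + 35 = 41$)
$P{\left(K,g \right)} = 41 g + K g$ ($P{\left(K,g \right)} = g K + 41 g = K g + 41 g = 41 g + K g$)
$a{\left(N,n \right)} = -114$ ($a{\left(N,n \right)} = -186 - -72 = -186 + 72 = -114$)
$\frac{a{\left(P{\left(-4,16 \right)},233 \right)}}{-26929} = - \frac{114}{-26929} = \left(-114\right) \left(- \frac{1}{26929}\right) = \frac{114}{26929}$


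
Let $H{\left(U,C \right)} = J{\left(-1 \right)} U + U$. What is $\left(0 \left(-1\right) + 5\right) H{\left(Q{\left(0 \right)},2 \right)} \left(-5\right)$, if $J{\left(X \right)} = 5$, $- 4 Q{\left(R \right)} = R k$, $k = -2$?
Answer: $0$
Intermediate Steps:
$Q{\left(R \right)} = \frac{R}{2}$ ($Q{\left(R \right)} = - \frac{R \left(-2\right)}{4} = - \frac{\left(-2\right) R}{4} = \frac{R}{2}$)
$H{\left(U,C \right)} = 6 U$ ($H{\left(U,C \right)} = 5 U + U = 6 U$)
$\left(0 \left(-1\right) + 5\right) H{\left(Q{\left(0 \right)},2 \right)} \left(-5\right) = \left(0 \left(-1\right) + 5\right) 6 \cdot \frac{1}{2} \cdot 0 \left(-5\right) = \left(0 + 5\right) 6 \cdot 0 \left(-5\right) = 5 \cdot 0 \left(-5\right) = 0 \left(-5\right) = 0$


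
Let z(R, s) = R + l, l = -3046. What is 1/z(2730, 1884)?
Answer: -1/316 ≈ -0.0031646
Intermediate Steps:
z(R, s) = -3046 + R (z(R, s) = R - 3046 = -3046 + R)
1/z(2730, 1884) = 1/(-3046 + 2730) = 1/(-316) = -1/316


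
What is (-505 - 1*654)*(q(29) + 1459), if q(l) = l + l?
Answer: -1758203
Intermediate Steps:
q(l) = 2*l
(-505 - 1*654)*(q(29) + 1459) = (-505 - 1*654)*(2*29 + 1459) = (-505 - 654)*(58 + 1459) = -1159*1517 = -1758203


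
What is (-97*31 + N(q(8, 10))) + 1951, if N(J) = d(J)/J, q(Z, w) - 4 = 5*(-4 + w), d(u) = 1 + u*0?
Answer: -35903/34 ≈ -1056.0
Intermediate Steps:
d(u) = 1 (d(u) = 1 + 0 = 1)
q(Z, w) = -16 + 5*w (q(Z, w) = 4 + 5*(-4 + w) = 4 + (-20 + 5*w) = -16 + 5*w)
N(J) = 1/J
(-97*31 + N(q(8, 10))) + 1951 = (-97*31 + 1/(-16 + 5*10)) + 1951 = (-3007 + 1/(-16 + 50)) + 1951 = (-3007 + 1/34) + 1951 = -102237/34 + 1951 = -35903/34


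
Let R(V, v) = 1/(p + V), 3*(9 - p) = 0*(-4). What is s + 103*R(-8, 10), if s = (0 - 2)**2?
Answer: 107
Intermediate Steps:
p = 9 (p = 9 - 0*(-4) = 9 - 1/3*0 = 9 + 0 = 9)
s = 4 (s = (-2)**2 = 4)
R(V, v) = 1/(9 + V)
s + 103*R(-8, 10) = 4 + 103/(9 - 8) = 4 + 103/1 = 4 + 103*1 = 4 + 103 = 107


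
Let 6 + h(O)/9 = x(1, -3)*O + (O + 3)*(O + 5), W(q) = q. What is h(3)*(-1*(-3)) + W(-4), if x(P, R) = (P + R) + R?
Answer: 725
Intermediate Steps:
x(P, R) = P + 2*R
h(O) = -54 - 45*O + 9*(3 + O)*(5 + O) (h(O) = -54 + 9*((1 + 2*(-3))*O + (O + 3)*(O + 5)) = -54 + 9*((1 - 6)*O + (3 + O)*(5 + O)) = -54 + 9*(-5*O + (3 + O)*(5 + O)) = -54 + (-45*O + 9*(3 + O)*(5 + O)) = -54 - 45*O + 9*(3 + O)*(5 + O))
h(3)*(-1*(-3)) + W(-4) = (81 + 9*3² + 27*3)*(-1*(-3)) - 4 = (81 + 9*9 + 81)*3 - 4 = (81 + 81 + 81)*3 - 4 = 243*3 - 4 = 729 - 4 = 725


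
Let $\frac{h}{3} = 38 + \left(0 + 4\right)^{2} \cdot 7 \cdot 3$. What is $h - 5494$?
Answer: $-4372$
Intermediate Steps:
$h = 1122$ ($h = 3 \left(38 + \left(0 + 4\right)^{2} \cdot 7 \cdot 3\right) = 3 \left(38 + 4^{2} \cdot 21\right) = 3 \left(38 + 16 \cdot 21\right) = 3 \left(38 + 336\right) = 3 \cdot 374 = 1122$)
$h - 5494 = 1122 - 5494 = -4372$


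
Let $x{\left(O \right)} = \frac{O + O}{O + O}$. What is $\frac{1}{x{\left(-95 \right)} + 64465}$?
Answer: $\frac{1}{64466} \approx 1.5512 \cdot 10^{-5}$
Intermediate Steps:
$x{\left(O \right)} = 1$ ($x{\left(O \right)} = \frac{2 O}{2 O} = 2 O \frac{1}{2 O} = 1$)
$\frac{1}{x{\left(-95 \right)} + 64465} = \frac{1}{1 + 64465} = \frac{1}{64466}$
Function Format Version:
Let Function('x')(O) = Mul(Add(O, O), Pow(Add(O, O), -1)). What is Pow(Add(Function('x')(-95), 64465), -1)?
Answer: Rational(1, 64466) ≈ 1.5512e-5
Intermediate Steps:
Function('x')(O) = 1 (Function('x')(O) = Mul(Mul(2, O), Pow(Mul(2, O), -1)) = Mul(Mul(2, O), Mul(Rational(1, 2), Pow(O, -1))) = 1)
Pow(Add(Function('x')(-95), 64465), -1) = Pow(Add(1, 64465), -1) = Pow(64466, -1) = Rational(1, 64466)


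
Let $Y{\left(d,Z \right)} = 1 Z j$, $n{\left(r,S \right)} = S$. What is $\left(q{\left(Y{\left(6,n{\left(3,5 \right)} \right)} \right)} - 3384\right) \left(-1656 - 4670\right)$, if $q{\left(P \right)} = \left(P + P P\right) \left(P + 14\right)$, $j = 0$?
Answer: $21407184$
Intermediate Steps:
$Y{\left(d,Z \right)} = 0$ ($Y{\left(d,Z \right)} = 1 Z 0 = Z 0 = 0$)
$q{\left(P \right)} = \left(14 + P\right) \left(P + P^{2}\right)$ ($q{\left(P \right)} = \left(P + P^{2}\right) \left(14 + P\right) = \left(14 + P\right) \left(P + P^{2}\right)$)
$\left(q{\left(Y{\left(6,n{\left(3,5 \right)} \right)} \right)} - 3384\right) \left(-1656 - 4670\right) = \left(0 \left(14 + 0^{2} + 15 \cdot 0\right) - 3384\right) \left(-1656 - 4670\right) = \left(0 \left(14 + 0 + 0\right) - 3384\right) \left(-6326\right) = \left(0 \cdot 14 - 3384\right) \left(-6326\right) = \left(0 - 3384\right) \left(-6326\right) = \left(-3384\right) \left(-6326\right) = 21407184$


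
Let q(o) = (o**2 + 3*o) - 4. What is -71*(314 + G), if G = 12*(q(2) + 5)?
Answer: -31666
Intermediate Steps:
q(o) = -4 + o**2 + 3*o
G = 132 (G = 12*((-4 + 2**2 + 3*2) + 5) = 12*((-4 + 4 + 6) + 5) = 12*(6 + 5) = 12*11 = 132)
-71*(314 + G) = -71*(314 + 132) = -71*446 = -31666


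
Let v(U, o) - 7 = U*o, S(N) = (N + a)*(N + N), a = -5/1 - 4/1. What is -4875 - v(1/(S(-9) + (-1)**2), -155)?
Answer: -317299/65 ≈ -4881.5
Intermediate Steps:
a = -9 (a = -5*1 - 4*1 = -5 - 4 = -9)
S(N) = 2*N*(-9 + N) (S(N) = (N - 9)*(N + N) = (-9 + N)*(2*N) = 2*N*(-9 + N))
v(U, o) = 7 + U*o
-4875 - v(1/(S(-9) + (-1)**2), -155) = -4875 - (7 - 155/(2*(-9)*(-9 - 9) + (-1)**2)) = -4875 - (7 - 155/(2*(-9)*(-18) + 1)) = -4875 - (7 - 155/(324 + 1)) = -4875 - (7 - 155/325) = -4875 - (7 + (1/325)*(-155)) = -4875 - (7 - 31/65) = -4875 - 1*424/65 = -4875 - 424/65 = -317299/65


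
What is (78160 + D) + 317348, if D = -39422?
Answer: 356086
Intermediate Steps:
(78160 + D) + 317348 = (78160 - 39422) + 317348 = 38738 + 317348 = 356086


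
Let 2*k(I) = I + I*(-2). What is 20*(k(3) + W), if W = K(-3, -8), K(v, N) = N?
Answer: -190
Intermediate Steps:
k(I) = -I/2 (k(I) = (I + I*(-2))/2 = (I - 2*I)/2 = (-I)/2 = -I/2)
W = -8
20*(k(3) + W) = 20*(-1/2*3 - 8) = 20*(-3/2 - 8) = 20*(-19/2) = -190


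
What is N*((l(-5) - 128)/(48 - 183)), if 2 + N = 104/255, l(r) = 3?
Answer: -2030/1377 ≈ -1.4742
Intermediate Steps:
N = -406/255 (N = -2 + 104/255 = -406/255 ≈ -1.5922)
N*((l(-5) - 128)/(48 - 183)) = -406*(3 - 128)/(255*(48 - 183)) = -(-10150)/(51*(-135)) = -(-10150)*(-1)/(51*135) = -406/255*25/27 = -2030/1377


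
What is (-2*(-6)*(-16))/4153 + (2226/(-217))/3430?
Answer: -10868007/220794245 ≈ -0.049222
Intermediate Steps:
(-2*(-6)*(-16))/4153 + (2226/(-217))/3430 = (12*(-16))*(1/4153) + (2226*(-1/217))*(1/3430) = -192*1/4153 - 318/31*1/3430 = -192/4153 - 159/53165 = -10868007/220794245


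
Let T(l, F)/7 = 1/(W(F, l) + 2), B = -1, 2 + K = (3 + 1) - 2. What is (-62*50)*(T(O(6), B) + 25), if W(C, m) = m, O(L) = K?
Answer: -88350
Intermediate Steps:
K = 0 (K = -2 + ((3 + 1) - 2) = -2 + (4 - 2) = -2 + 2 = 0)
O(L) = 0
T(l, F) = 7/(2 + l) (T(l, F) = 7/(l + 2) = 7/(2 + l))
(-62*50)*(T(O(6), B) + 25) = (-62*50)*(7/(2 + 0) + 25) = -3100*(7/2 + 25) = -3100*57/2 = -88350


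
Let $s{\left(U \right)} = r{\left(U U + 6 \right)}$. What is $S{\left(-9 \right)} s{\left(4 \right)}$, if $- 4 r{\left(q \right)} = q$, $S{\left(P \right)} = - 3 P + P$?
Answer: $-99$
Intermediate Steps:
$S{\left(P \right)} = - 2 P$
$r{\left(q \right)} = - \frac{q}{4}$
$s{\left(U \right)} = - \frac{3}{2} - \frac{U^{2}}{4}$ ($s{\left(U \right)} = - \frac{U U + 6}{4} = - \frac{U^{2} + 6}{4} = - \frac{6 + U^{2}}{4} = - \frac{3}{2} - \frac{U^{2}}{4}$)
$S{\left(-9 \right)} s{\left(4 \right)} = \left(-2\right) \left(-9\right) \left(- \frac{3}{2} - \frac{4^{2}}{4}\right) = 18 \left(- \frac{3}{2} - 4\right) = 18 \left(- \frac{11}{2}\right) = -99$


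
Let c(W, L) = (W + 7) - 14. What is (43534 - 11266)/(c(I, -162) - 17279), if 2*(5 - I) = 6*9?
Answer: -8067/4327 ≈ -1.8643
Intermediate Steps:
I = -22 (I = 5 - 3*9 = 5 - ½*54 = 5 - 27 = -22)
c(W, L) = -7 + W (c(W, L) = (7 + W) - 14 = -7 + W)
(43534 - 11266)/(c(I, -162) - 17279) = (43534 - 11266)/((-7 - 22) - 17279) = 32268/(-29 - 17279) = 32268/(-17308) = 32268*(-1/17308) = -8067/4327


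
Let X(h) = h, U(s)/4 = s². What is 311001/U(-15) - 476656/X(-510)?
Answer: 6528899/5100 ≈ 1280.2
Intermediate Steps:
U(s) = 4*s²
311001/U(-15) - 476656/X(-510) = 311001/((4*(-15)²)) - 476656/(-510) = 311001/((4*225)) - 476656*(-1/510) = 311001/900 + 238328/255 = 311001*(1/900) + 238328/255 = 103667/300 + 238328/255 = 6528899/5100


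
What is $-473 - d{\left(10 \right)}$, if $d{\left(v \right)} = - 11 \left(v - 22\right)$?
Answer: $-605$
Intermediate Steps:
$d{\left(v \right)} = 242 - 11 v$ ($d{\left(v \right)} = - 11 \left(-22 + v\right) = 242 - 11 v$)
$-473 - d{\left(10 \right)} = -473 - \left(242 - 110\right) = -473 - 132 = -605$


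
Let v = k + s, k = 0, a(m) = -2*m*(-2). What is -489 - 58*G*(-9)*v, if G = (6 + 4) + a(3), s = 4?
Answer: 45447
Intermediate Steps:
a(m) = 4*m
G = 22 (G = (6 + 4) + 4*3 = 10 + 12 = 22)
v = 4 (v = 0 + 4 = 4)
-489 - 58*G*(-9)*v = -489 - 58*22*(-9)*4 = -489 - (-11484)*4 = -489 - 58*(-792) = -489 + 45936 = 45447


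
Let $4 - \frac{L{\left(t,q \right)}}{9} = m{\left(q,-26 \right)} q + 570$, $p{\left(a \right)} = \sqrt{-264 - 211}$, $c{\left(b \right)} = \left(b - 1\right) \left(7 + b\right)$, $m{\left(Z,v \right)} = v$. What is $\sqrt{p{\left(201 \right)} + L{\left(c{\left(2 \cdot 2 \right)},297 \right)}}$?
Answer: $\sqrt{64404 + 5 i \sqrt{19}} \approx 253.78 + 0.0429 i$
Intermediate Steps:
$c{\left(b \right)} = \left(-1 + b\right) \left(7 + b\right)$
$p{\left(a \right)} = 5 i \sqrt{19}$ ($p{\left(a \right)} = \sqrt{-475} = 5 i \sqrt{19}$)
$L{\left(t,q \right)} = -5094 + 234 q$ ($L{\left(t,q \right)} = 36 - 9 \left(- 26 q + 570\right) = 36 - 9 \left(570 - 26 q\right) = 36 + \left(-5130 + 234 q\right) = -5094 + 234 q$)
$\sqrt{p{\left(201 \right)} + L{\left(c{\left(2 \cdot 2 \right)},297 \right)}} = \sqrt{5 i \sqrt{19} + \left(-5094 + 234 \cdot 297\right)} = \sqrt{5 i \sqrt{19} + \left(-5094 + 69498\right)} = \sqrt{5 i \sqrt{19} + 64404} = \sqrt{64404 + 5 i \sqrt{19}}$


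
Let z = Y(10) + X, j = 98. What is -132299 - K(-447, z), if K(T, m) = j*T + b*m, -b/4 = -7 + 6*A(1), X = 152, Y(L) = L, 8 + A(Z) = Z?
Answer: -120245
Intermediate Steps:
A(Z) = -8 + Z
b = 196 (b = -4*(-7 + 6*(-8 + 1)) = -4*(-7 + 6*(-7)) = -4*(-7 - 42) = -4*(-49) = 196)
z = 162 (z = 10 + 152 = 162)
K(T, m) = 98*T + 196*m
-132299 - K(-447, z) = -132299 - (98*(-447) + 196*162) = -132299 - (-43806 + 31752) = -132299 - 1*(-12054) = -132299 + 12054 = -120245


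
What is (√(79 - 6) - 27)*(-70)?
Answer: 1890 - 70*√73 ≈ 1291.9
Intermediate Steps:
(√(79 - 6) - 27)*(-70) = (√73 - 27)*(-70) = (-27 + √73)*(-70) = 1890 - 70*√73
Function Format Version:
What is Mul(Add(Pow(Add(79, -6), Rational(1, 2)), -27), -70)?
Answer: Add(1890, Mul(-70, Pow(73, Rational(1, 2)))) ≈ 1291.9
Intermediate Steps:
Mul(Add(Pow(Add(79, -6), Rational(1, 2)), -27), -70) = Mul(Add(Pow(73, Rational(1, 2)), -27), -70) = Mul(Add(-27, Pow(73, Rational(1, 2))), -70) = Add(1890, Mul(-70, Pow(73, Rational(1, 2))))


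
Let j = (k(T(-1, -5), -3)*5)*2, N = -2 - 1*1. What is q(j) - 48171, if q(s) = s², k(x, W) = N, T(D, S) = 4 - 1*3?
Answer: -47271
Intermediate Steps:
N = -3 (N = -2 - 1 = -3)
T(D, S) = 1 (T(D, S) = 4 - 3 = 1)
k(x, W) = -3
j = -30 (j = -3*5*2 = -15*2 = -30)
q(j) - 48171 = (-30)² - 48171 = 900 - 48171 = -47271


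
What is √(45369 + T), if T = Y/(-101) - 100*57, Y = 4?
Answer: √404663065/101 ≈ 199.17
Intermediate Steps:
T = -575704/101 (T = 4/(-101) - 100*57 = 4*(-1/101) - 5700 = -4/101 - 5700 = -575704/101 ≈ -5700.0)
√(45369 + T) = √(45369 - 575704/101) = √(4006565/101) = √404663065/101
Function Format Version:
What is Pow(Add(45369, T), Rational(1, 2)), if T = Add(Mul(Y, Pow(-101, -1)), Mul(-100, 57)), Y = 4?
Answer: Mul(Rational(1, 101), Pow(404663065, Rational(1, 2))) ≈ 199.17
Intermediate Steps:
T = Rational(-575704, 101) (T = Add(Mul(4, Pow(-101, -1)), Mul(-100, 57)) = Add(Mul(4, Rational(-1, 101)), -5700) = Add(Rational(-4, 101), -5700) = Rational(-575704, 101) ≈ -5700.0)
Pow(Add(45369, T), Rational(1, 2)) = Pow(Add(45369, Rational(-575704, 101)), Rational(1, 2)) = Pow(Rational(4006565, 101), Rational(1, 2)) = Mul(Rational(1, 101), Pow(404663065, Rational(1, 2)))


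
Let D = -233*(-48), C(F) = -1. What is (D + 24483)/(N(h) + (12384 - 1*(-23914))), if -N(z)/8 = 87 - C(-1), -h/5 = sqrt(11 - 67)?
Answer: 35667/35594 ≈ 1.0021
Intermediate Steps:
D = 11184
h = -10*I*sqrt(14) (h = -5*sqrt(11 - 67) = -10*I*sqrt(14) ≈ -37.417*I)
N(z) = -704 (N(z) = -8*(87 - 1*(-1)) = -8*(87 + 1) = -8*88 = -704)
(D + 24483)/(N(h) + (12384 - 1*(-23914))) = (11184 + 24483)/(-704 + (12384 - 1*(-23914))) = 35667/(-704 + (12384 + 23914)) = 35667/(-704 + 36298) = 35667/35594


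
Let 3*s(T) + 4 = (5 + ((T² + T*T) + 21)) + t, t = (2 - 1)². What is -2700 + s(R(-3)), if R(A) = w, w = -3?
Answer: -8059/3 ≈ -2686.3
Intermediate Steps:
R(A) = -3
t = 1 (t = 1² = 1)
s(T) = 23/3 + 2*T²/3 (s(T) = -4/3 + ((5 + ((T² + T*T) + 21)) + 1)/3 = -4/3 + ((5 + ((T² + T²) + 21)) + 1)/3 = -4/3 + ((5 + (2*T² + 21)) + 1)/3 = -4/3 + ((5 + (21 + 2*T²)) + 1)/3 = -4/3 + ((26 + 2*T²) + 1)/3 = -4/3 + (27 + 2*T²)/3 = -4/3 + (9 + 2*T²/3) = 23/3 + 2*T²/3)
-2700 + s(R(-3)) = -2700 + (23/3 + (⅔)*(-3)²) = -2700 + (23/3 + (⅔)*9) = -2700 + (23/3 + 6) = -2700 + 41/3 = -8059/3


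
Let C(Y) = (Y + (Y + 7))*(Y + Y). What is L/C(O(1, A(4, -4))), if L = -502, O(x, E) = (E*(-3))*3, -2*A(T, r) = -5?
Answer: -251/855 ≈ -0.29357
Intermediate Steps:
A(T, r) = 5/2 (A(T, r) = -½*(-5) = 5/2)
O(x, E) = -9*E (O(x, E) = -3*E*3 = -9*E)
C(Y) = 2*Y*(7 + 2*Y) (C(Y) = (Y + (7 + Y))*(2*Y) = (7 + 2*Y)*(2*Y) = 2*Y*(7 + 2*Y))
L/C(O(1, A(4, -4))) = -502*(-1/(45*(7 + 2*(-9*5/2)))) = -502*(-1/(45*(7 + 2*(-45/2)))) = -502*(-1/(45*(7 - 45))) = -502/(2*(-45/2)*(-38)) = -502/1710 = -502*1/1710 = -251/855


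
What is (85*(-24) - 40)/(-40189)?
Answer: 2080/40189 ≈ 0.051755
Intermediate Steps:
(85*(-24) - 40)/(-40189) = (-2040 - 40)*(-1/40189) = -2080*(-1/40189) = 2080/40189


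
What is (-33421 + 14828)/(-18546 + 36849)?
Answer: -18593/18303 ≈ -1.0158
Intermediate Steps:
(-33421 + 14828)/(-18546 + 36849) = -18593/18303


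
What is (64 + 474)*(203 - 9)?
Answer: 104372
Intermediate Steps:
(64 + 474)*(203 - 9) = 538*194 = 104372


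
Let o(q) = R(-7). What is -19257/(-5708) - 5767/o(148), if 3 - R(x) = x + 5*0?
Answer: -16362733/28540 ≈ -573.33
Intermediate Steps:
R(x) = 3 - x (R(x) = 3 - (x + 5*0) = 3 - (x + 0) = 3 - x)
o(q) = 10 (o(q) = 3 - 1*(-7) = 3 + 7 = 10)
-19257/(-5708) - 5767/o(148) = -19257/(-5708) - 5767/10 = -19257*(-1/5708) - 5767*⅒ = 19257/5708 - 5767/10 = -16362733/28540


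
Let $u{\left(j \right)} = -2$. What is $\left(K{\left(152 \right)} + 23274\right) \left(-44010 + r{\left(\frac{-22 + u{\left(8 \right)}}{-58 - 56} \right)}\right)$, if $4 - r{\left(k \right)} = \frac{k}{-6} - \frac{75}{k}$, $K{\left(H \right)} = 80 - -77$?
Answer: $- \frac{233188475185}{228} \approx -1.0228 \cdot 10^{9}$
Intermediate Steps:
$K{\left(H \right)} = 157$ ($K{\left(H \right)} = 80 + 77 = 157$)
$r{\left(k \right)} = 4 + \frac{75}{k} + \frac{k}{6}$ ($r{\left(k \right)} = 4 - \left(\frac{k}{-6} - \frac{75}{k}\right) = 4 - \left(k \left(- \frac{1}{6}\right) - \frac{75}{k}\right) = 4 - \left(- \frac{k}{6} - \frac{75}{k}\right) = 4 - \left(- \frac{75}{k} - \frac{k}{6}\right) = 4 + \left(\frac{75}{k} + \frac{k}{6}\right) = 4 + \frac{75}{k} + \frac{k}{6}$)
$\left(K{\left(152 \right)} + 23274\right) \left(-44010 + r{\left(\frac{-22 + u{\left(8 \right)}}{-58 - 56} \right)}\right) = \left(157 + 23274\right) \left(-44010 + \left(4 + \frac{75}{\left(-22 - 2\right) \frac{1}{-58 - 56}} + \frac{\left(-22 - 2\right) \frac{1}{-58 - 56}}{6}\right)\right) = 23431 \left(-44010 + \left(4 + \frac{75}{\left(-24\right) \frac{1}{-114}} + \frac{\left(-24\right) \frac{1}{-114}}{6}\right)\right) = 23431 \left(-44010 + \left(4 + \frac{75}{\left(-24\right) \left(- \frac{1}{114}\right)} + \frac{\left(-24\right) \left(- \frac{1}{114}\right)}{6}\right)\right) = 23431 \left(-44010 + \left(4 + \frac{75}{\frac{4}{19}} + \frac{1}{6} \cdot \frac{4}{19}\right)\right) = 23431 \left(-44010 + \left(4 + 75 \cdot \frac{19}{4} + \frac{2}{57}\right)\right) = 23431 \left(-44010 + \left(4 + \frac{1425}{4} + \frac{2}{57}\right)\right) = 23431 \left(-44010 + \frac{82145}{228}\right) = 23431 \left(- \frac{9952135}{228}\right) = - \frac{233188475185}{228}$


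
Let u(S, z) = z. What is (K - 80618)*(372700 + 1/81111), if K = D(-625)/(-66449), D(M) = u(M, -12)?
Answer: -161942044145344244470/5389744839 ≈ -3.0046e+10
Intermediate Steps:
D(M) = -12
K = 12/66449 (K = -12/(-66449) = -12*(-1/66449) = 12/66449 ≈ 0.00018059)
(K - 80618)*(372700 + 1/81111) = (12/66449 - 80618)*(372700 + 1/81111) = -5356985470*(372700 + 1/81111)/66449 = -5356985470/66449*30230069701/81111 = -161942044145344244470/5389744839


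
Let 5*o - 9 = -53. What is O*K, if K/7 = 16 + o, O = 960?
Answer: 48384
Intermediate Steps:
o = -44/5 (o = 9/5 + (⅕)*(-53) = 9/5 - 53/5 = -44/5 ≈ -8.8000)
K = 252/5 (K = 7*(16 - 44/5) = 7*(36/5) = 252/5 ≈ 50.400)
O*K = 960*(252/5) = 48384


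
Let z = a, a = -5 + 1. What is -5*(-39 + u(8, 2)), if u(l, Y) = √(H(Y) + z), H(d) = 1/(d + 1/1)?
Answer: 195 - 5*I*√33/3 ≈ 195.0 - 9.5743*I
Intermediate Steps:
H(d) = 1/(1 + d) (H(d) = 1/(d + 1) = 1/(1 + d))
a = -4
z = -4
u(l, Y) = √(-4 + 1/(1 + Y)) (u(l, Y) = √(1/(1 + Y) - 4) = √(-4 + 1/(1 + Y)))
-5*(-39 + u(8, 2)) = -5*(-39 + √((-3 - 4*2)/(1 + 2))) = -5*(-39 + √((-3 - 8)/3)) = -5*(-39 + √((⅓)*(-11))) = -5*(-39 + √(-11/3)) = -5*(-39 + I*√33/3) = 195 - 5*I*√33/3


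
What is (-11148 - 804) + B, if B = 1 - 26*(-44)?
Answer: -10807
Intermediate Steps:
B = 1145 (B = 1 + 1144 = 1145)
(-11148 - 804) + B = (-11148 - 804) + 1145 = -11952 + 1145 = -10807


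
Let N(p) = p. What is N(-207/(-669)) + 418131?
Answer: 93243282/223 ≈ 4.1813e+5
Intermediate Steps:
N(-207/(-669)) + 418131 = -207/(-669) + 418131 = -207*(-1/669) + 418131 = 69/223 + 418131 = 93243282/223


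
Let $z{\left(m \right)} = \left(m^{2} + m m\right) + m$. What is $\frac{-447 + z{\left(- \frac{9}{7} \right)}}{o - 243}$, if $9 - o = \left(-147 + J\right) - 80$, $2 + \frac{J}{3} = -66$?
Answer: $- \frac{21804}{9653} \approx -2.2588$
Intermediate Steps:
$J = -204$ ($J = -6 + 3 \left(-66\right) = -6 - 198 = -204$)
$z{\left(m \right)} = m + 2 m^{2}$ ($z{\left(m \right)} = \left(m^{2} + m^{2}\right) + m = 2 m^{2} + m = m + 2 m^{2}$)
$o = 440$ ($o = 9 - \left(\left(-147 - 204\right) - 80\right) = 9 - \left(-351 - 80\right) = 9 - -431 = 9 + 431 = 440$)
$\frac{-447 + z{\left(- \frac{9}{7} \right)}}{o - 243} = \frac{-447 + - \frac{9}{7} \left(1 + 2 \left(- \frac{9}{7}\right)\right)}{440 - 243} = \frac{-447 + \left(-9\right) \frac{1}{7} \left(1 + 2 \left(\left(-9\right) \frac{1}{7}\right)\right)}{197} = \left(-447 - \frac{9 \left(1 + 2 \left(- \frac{9}{7}\right)\right)}{7}\right) \frac{1}{197} = \left(-447 - \frac{9 \left(1 - \frac{18}{7}\right)}{7}\right) \frac{1}{197} = \left(-447 - - \frac{99}{49}\right) \frac{1}{197} = \left(-447 + \frac{99}{49}\right) \frac{1}{197} = \left(- \frac{21804}{49}\right) \frac{1}{197} = - \frac{21804}{9653}$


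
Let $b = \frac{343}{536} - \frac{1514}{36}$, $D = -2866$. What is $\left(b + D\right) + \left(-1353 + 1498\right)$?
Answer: $- \frac{13325893}{4824} \approx -2762.4$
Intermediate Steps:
$b = - \frac{199789}{4824}$ ($b = 343 \cdot \frac{1}{536} - \frac{757}{18} = \frac{343}{536} - \frac{757}{18} = - \frac{199789}{4824} \approx -41.416$)
$\left(b + D\right) + \left(-1353 + 1498\right) = \left(- \frac{199789}{4824} - 2866\right) + \left(-1353 + 1498\right) = - \frac{14025373}{4824} + 145 = - \frac{13325893}{4824}$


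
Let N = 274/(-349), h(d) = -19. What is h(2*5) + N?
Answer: -6905/349 ≈ -19.785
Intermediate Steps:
N = -274/349 (N = 274*(-1/349) = -274/349 ≈ -0.78510)
h(2*5) + N = -19 - 274/349 = -6905/349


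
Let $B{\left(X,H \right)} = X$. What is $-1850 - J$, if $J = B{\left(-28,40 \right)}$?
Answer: $-1822$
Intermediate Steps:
$J = -28$
$-1850 - J = -1850 - -28 = -1850 + 28 = -1822$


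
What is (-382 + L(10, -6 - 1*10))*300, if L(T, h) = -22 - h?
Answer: -116400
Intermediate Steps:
(-382 + L(10, -6 - 1*10))*300 = (-382 + (-22 - (-6 - 1*10)))*300 = (-382 + (-22 - (-6 - 10)))*300 = (-382 + (-22 - 1*(-16)))*300 = (-382 + (-22 + 16))*300 = (-382 - 6)*300 = -388*300 = -116400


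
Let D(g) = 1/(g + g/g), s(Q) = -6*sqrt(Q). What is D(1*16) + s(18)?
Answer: 1/17 - 18*sqrt(2) ≈ -25.397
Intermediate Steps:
D(g) = 1/(1 + g) (D(g) = 1/(g + 1) = 1/(1 + g))
D(1*16) + s(18) = 1/(1 + 1*16) - 18*sqrt(2) = 1/(1 + 16) - 18*sqrt(2) = 1/17 - 18*sqrt(2)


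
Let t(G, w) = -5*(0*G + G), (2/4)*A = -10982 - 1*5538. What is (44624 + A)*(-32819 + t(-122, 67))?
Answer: -373109056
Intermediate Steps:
A = -33040 (A = 2*(-10982 - 1*5538) = 2*(-10982 - 5538) = 2*(-16520) = -33040)
t(G, w) = -5*G (t(G, w) = -5*(0 + G) = -5*G)
(44624 + A)*(-32819 + t(-122, 67)) = (44624 - 33040)*(-32819 - 5*(-122)) = 11584*(-32819 + 610) = 11584*(-32209) = -373109056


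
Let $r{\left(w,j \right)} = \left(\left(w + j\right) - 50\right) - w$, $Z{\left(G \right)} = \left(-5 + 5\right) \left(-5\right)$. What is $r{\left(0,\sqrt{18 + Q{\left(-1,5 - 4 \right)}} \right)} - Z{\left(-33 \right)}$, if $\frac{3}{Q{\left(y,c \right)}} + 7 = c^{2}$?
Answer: $-50 + \frac{\sqrt{70}}{2} \approx -45.817$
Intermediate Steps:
$Z{\left(G \right)} = 0$ ($Z{\left(G \right)} = 0 \left(-5\right) = 0$)
$Q{\left(y,c \right)} = \frac{3}{-7 + c^{2}}$
$r{\left(w,j \right)} = -50 + j$ ($r{\left(w,j \right)} = \left(\left(j + w\right) - 50\right) - w = \left(-50 + j + w\right) - w = -50 + j$)
$r{\left(0,\sqrt{18 + Q{\left(-1,5 - 4 \right)}} \right)} - Z{\left(-33 \right)} = \left(-50 + \sqrt{18 + \frac{3}{-7 + \left(5 - 4\right)^{2}}}\right) - 0 = \left(-50 + \sqrt{18 + \frac{3}{-7 + 1^{2}}}\right) + 0 = \left(-50 + \sqrt{18 + \frac{3}{-7 + 1}}\right) + 0 = \left(-50 + \sqrt{18 + \frac{3}{-6}}\right) + 0 = \left(-50 + \sqrt{18 + 3 \left(- \frac{1}{6}\right)}\right) + 0 = \left(-50 + \sqrt{18 - \frac{1}{2}}\right) + 0 = \left(-50 + \sqrt{\frac{35}{2}}\right) + 0 = \left(-50 + \frac{\sqrt{70}}{2}\right) + 0 = -50 + \frac{\sqrt{70}}{2}$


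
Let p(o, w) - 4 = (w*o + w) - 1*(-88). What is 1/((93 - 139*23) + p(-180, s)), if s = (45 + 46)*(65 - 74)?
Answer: 1/143589 ≈ 6.9643e-6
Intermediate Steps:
s = -819 (s = 91*(-9) = -819)
p(o, w) = 92 + w + o*w (p(o, w) = 4 + ((w*o + w) - 1*(-88)) = 4 + ((o*w + w) + 88) = 4 + ((w + o*w) + 88) = 4 + (88 + w + o*w) = 92 + w + o*w)
1/((93 - 139*23) + p(-180, s)) = 1/((93 - 139*23) + (92 - 819 - 180*(-819))) = 1/((93 - 3197) + (92 - 819 + 147420)) = 1/(-3104 + 146693) = 1/143589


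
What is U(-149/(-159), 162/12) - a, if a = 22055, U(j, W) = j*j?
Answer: -557550254/25281 ≈ -22054.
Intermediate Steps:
U(j, W) = j²
U(-149/(-159), 162/12) - a = (-149/(-159))² - 1*22055 = (-149*(-1/159))² - 22055 = (149/159)² - 22055 = 22201/25281 - 22055 = -557550254/25281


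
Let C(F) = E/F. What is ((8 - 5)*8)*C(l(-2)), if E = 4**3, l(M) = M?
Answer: -768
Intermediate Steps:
E = 64
C(F) = 64/F
((8 - 5)*8)*C(l(-2)) = ((8 - 5)*8)*(64/(-2)) = (3*8)*(64*(-1/2)) = 24*(-32) = -768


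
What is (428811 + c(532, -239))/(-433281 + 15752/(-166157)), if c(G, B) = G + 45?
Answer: -71345821916/71992686869 ≈ -0.99101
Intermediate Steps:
c(G, B) = 45 + G
(428811 + c(532, -239))/(-433281 + 15752/(-166157)) = (428811 + (45 + 532))/(-433281 + 15752/(-166157)) = (428811 + 577)/(-433281 + 15752*(-1/166157)) = 429388/(-433281 - 15752/166157) = 429388/(-71992686869/166157) = 429388*(-166157/71992686869) = -71345821916/71992686869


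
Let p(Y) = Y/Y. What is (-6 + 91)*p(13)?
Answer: 85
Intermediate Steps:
p(Y) = 1
(-6 + 91)*p(13) = (-6 + 91)*1 = 85*1 = 85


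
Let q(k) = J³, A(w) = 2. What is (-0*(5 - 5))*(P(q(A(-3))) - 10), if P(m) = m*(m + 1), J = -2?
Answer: 0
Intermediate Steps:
q(k) = -8 (q(k) = (-2)³ = -8)
P(m) = m*(1 + m)
(-0*(5 - 5))*(P(q(A(-3))) - 10) = (-0*(5 - 5))*(-8*(1 - 8) - 10) = (-0*0)*(-8*(-7) - 1*10) = (-1*0)*(56 - 10) = 0*46 = 0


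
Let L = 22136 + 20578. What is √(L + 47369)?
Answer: √90083 ≈ 300.14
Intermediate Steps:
L = 42714
√(L + 47369) = √(42714 + 47369) = √90083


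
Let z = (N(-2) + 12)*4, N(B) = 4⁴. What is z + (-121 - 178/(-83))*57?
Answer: -473329/83 ≈ -5702.8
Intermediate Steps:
N(B) = 256
z = 1072 (z = (256 + 12)*4 = 268*4 = 1072)
z + (-121 - 178/(-83))*57 = 1072 + (-121 - 178/(-83))*57 = 1072 + (-121 - 178*(-1)/83)*57 = 1072 + (-121 - 1*(-178/83))*57 = 1072 + (-121 + 178/83)*57 = 1072 - 9865/83*57 = 1072 - 562305/83 = -473329/83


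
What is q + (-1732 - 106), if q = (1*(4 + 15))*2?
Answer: -1800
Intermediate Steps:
q = 38 (q = (1*19)*2 = 19*2 = 38)
q + (-1732 - 106) = 38 + (-1732 - 106) = 38 - 1838 = -1800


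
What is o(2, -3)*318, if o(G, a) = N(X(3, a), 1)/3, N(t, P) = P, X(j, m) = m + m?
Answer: 106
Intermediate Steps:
X(j, m) = 2*m
o(G, a) = ⅓ (o(G, a) = 1/3 = 1*(⅓) = ⅓)
o(2, -3)*318 = (⅓)*318 = 106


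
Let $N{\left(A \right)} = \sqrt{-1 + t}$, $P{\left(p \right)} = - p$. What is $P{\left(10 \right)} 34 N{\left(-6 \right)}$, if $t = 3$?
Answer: $- 340 \sqrt{2} \approx -480.83$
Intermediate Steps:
$N{\left(A \right)} = \sqrt{2}$ ($N{\left(A \right)} = \sqrt{-1 + 3} = \sqrt{2}$)
$P{\left(10 \right)} 34 N{\left(-6 \right)} = \left(-1\right) 10 \cdot 34 \sqrt{2} = \left(-10\right) 34 \sqrt{2} = - 340 \sqrt{2}$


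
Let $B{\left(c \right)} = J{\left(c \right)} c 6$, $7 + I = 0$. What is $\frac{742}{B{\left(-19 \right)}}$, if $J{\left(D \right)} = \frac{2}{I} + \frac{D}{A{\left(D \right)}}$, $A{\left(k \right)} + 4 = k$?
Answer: $- \frac{59731}{4959} \approx -12.045$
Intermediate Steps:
$I = -7$ ($I = -7 + 0 = -7$)
$A{\left(k \right)} = -4 + k$
$J{\left(D \right)} = - \frac{2}{7} + \frac{D}{-4 + D}$ ($J{\left(D \right)} = \frac{2}{-7} + \frac{D}{-4 + D} = 2 \left(- \frac{1}{7}\right) + \frac{D}{-4 + D} = - \frac{2}{7} + \frac{D}{-4 + D}$)
$B{\left(c \right)} = \frac{6 c \left(8 + 5 c\right)}{7 \left(-4 + c\right)}$ ($B{\left(c \right)} = \frac{8 + 5 c}{7 \left(-4 + c\right)} c 6 = \frac{c \left(8 + 5 c\right)}{7 \left(-4 + c\right)} 6 = \frac{6 c \left(8 + 5 c\right)}{7 \left(-4 + c\right)}$)
$\frac{742}{B{\left(-19 \right)}} = \frac{742}{\frac{6}{7} \left(-19\right) \frac{1}{-4 - 19} \left(8 + 5 \left(-19\right)\right)} = \frac{742}{\frac{6}{7} \left(-19\right) \frac{1}{-23} \left(8 - 95\right)} = \frac{742}{\frac{6}{7} \left(-19\right) \left(- \frac{1}{23}\right) \left(-87\right)} = \frac{742}{- \frac{9918}{161}} = 742 \left(- \frac{161}{9918}\right) = - \frac{59731}{4959}$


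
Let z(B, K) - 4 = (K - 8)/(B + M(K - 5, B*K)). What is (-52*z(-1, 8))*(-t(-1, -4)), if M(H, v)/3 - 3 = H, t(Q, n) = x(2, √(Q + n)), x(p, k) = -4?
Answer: -832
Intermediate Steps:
t(Q, n) = -4
M(H, v) = 9 + 3*H
z(B, K) = 4 + (-8 + K)/(-6 + B + 3*K) (z(B, K) = 4 + (K - 8)/(B + (9 + 3*(K - 5))) = 4 + (-8 + K)/(B + (9 + 3*(-5 + K))) = 4 + (-8 + K)/(B + (9 + (-15 + 3*K))) = 4 + (-8 + K)/(B + (-6 + 3*K)) = 4 + (-8 + K)/(-6 + B + 3*K))
(-52*z(-1, 8))*(-t(-1, -4)) = (-52*(-32 + 4*(-1) + 13*8)/(-6 - 1 + 3*8))*(-1*(-4)) = -52*(-32 - 4 + 104)/(-6 - 1 + 24)*4 = -52*68/17*4 = -52*4*4 = -208*4 = -832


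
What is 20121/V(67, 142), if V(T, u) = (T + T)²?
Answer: 20121/17956 ≈ 1.1206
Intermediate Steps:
V(T, u) = 4*T² (V(T, u) = (2*T)² = 4*T²)
20121/V(67, 142) = 20121/((4*67²)) = 20121/((4*4489)) = 20121/17956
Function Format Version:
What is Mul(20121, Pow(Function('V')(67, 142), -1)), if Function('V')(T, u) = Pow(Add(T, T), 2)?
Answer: Rational(20121, 17956) ≈ 1.1206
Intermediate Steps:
Function('V')(T, u) = Mul(4, Pow(T, 2)) (Function('V')(T, u) = Pow(Mul(2, T), 2) = Mul(4, Pow(T, 2)))
Mul(20121, Pow(Function('V')(67, 142), -1)) = Mul(20121, Pow(Mul(4, Pow(67, 2)), -1)) = Mul(20121, Pow(Mul(4, 4489), -1)) = Mul(20121, Pow(17956, -1)) = Mul(20121, Rational(1, 17956)) = Rational(20121, 17956)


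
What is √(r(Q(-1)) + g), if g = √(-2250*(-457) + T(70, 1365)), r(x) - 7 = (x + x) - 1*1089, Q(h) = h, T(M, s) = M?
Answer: 2*√(-271 + √64270) ≈ 8.3629*I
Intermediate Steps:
r(x) = -1082 + 2*x (r(x) = 7 + ((x + x) - 1*1089) = 7 + (2*x - 1089) = 7 + (-1089 + 2*x) = -1082 + 2*x)
g = 4*√64270 (g = √(-2250*(-457) + 70) = √(1028250 + 70) = √1028320 = 4*√64270 ≈ 1014.1)
√(r(Q(-1)) + g) = √((-1082 + 2*(-1)) + 4*√64270) = √((-1082 - 2) + 4*√64270) = √(-1084 + 4*√64270)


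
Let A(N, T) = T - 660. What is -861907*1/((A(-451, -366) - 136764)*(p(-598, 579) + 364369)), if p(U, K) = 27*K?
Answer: 861907/52360475580 ≈ 1.6461e-5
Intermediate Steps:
A(N, T) = -660 + T
-861907*1/((A(-451, -366) - 136764)*(p(-598, 579) + 364369)) = -861907*1/((27*579 + 364369)*((-660 - 366) - 136764)) = -861907*1/((-1026 - 136764)*(15633 + 364369)) = -861907/((-137790*380002)) = -861907/(-52360475580) = -861907*(-1/52360475580) = 861907/52360475580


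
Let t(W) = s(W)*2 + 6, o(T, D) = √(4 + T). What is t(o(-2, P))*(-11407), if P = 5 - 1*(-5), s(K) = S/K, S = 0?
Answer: -68442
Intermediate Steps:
s(K) = 0 (s(K) = 0/K = 0)
P = 10 (P = 5 + 5 = 10)
t(W) = 6 (t(W) = 0*2 + 6 = 0 + 6 = 6)
t(o(-2, P))*(-11407) = 6*(-11407) = -68442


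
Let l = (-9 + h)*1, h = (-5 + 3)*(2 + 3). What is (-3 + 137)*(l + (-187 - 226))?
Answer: -57888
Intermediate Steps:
h = -10 (h = -2*5 = -10)
l = -19 (l = (-9 - 10)*1 = -19*1 = -19)
(-3 + 137)*(l + (-187 - 226)) = (-3 + 137)*(-19 + (-187 - 226)) = 134*(-19 - 413) = 134*(-432) = -57888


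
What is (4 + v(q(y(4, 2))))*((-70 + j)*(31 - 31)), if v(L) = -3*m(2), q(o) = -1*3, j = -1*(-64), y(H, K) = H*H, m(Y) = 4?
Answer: 0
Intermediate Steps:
y(H, K) = H²
j = 64
q(o) = -3
v(L) = -12 (v(L) = -3*4 = -12)
(4 + v(q(y(4, 2))))*((-70 + j)*(31 - 31)) = (4 - 12)*((-70 + 64)*(31 - 31)) = -(-48)*0 = -8*0 = 0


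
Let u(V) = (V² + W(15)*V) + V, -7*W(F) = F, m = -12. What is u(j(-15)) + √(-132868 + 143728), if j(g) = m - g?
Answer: 39/7 + 2*√2715 ≈ 109.78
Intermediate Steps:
j(g) = -12 - g
W(F) = -F/7
u(V) = V² - 8*V/7 (u(V) = (V² + (-⅐*15)*V) + V = (V² - 15*V/7) + V = V² - 8*V/7)
u(j(-15)) + √(-132868 + 143728) = (-12 - 1*(-15))*(-8 + 7*(-12 - 1*(-15)))/7 + √(-132868 + 143728) = (-12 + 15)*(-8 + 7*(-12 + 15))/7 + √10860 = (⅐)*3*(-8 + 7*3) + 2*√2715 = (⅐)*3*(-8 + 21) + 2*√2715 = (⅐)*3*13 + 2*√2715 = 39/7 + 2*√2715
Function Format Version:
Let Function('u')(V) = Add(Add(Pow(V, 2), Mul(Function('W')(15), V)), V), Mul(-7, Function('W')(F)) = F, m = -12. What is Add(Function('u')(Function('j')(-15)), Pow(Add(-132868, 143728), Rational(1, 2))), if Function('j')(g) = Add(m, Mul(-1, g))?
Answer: Add(Rational(39, 7), Mul(2, Pow(2715, Rational(1, 2)))) ≈ 109.78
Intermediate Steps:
Function('j')(g) = Add(-12, Mul(-1, g))
Function('W')(F) = Mul(Rational(-1, 7), F)
Function('u')(V) = Add(Pow(V, 2), Mul(Rational(-8, 7), V)) (Function('u')(V) = Add(Add(Pow(V, 2), Mul(Mul(Rational(-1, 7), 15), V)), V) = Add(Add(Pow(V, 2), Mul(Rational(-15, 7), V)), V) = Add(Pow(V, 2), Mul(Rational(-8, 7), V)))
Add(Function('u')(Function('j')(-15)), Pow(Add(-132868, 143728), Rational(1, 2))) = Add(Mul(Rational(1, 7), Add(-12, Mul(-1, -15)), Add(-8, Mul(7, Add(-12, Mul(-1, -15))))), Pow(Add(-132868, 143728), Rational(1, 2))) = Add(Mul(Rational(1, 7), Add(-12, 15), Add(-8, Mul(7, Add(-12, 15)))), Pow(10860, Rational(1, 2))) = Add(Mul(Rational(1, 7), 3, Add(-8, Mul(7, 3))), Mul(2, Pow(2715, Rational(1, 2)))) = Add(Mul(Rational(1, 7), 3, Add(-8, 21)), Mul(2, Pow(2715, Rational(1, 2)))) = Add(Mul(Rational(1, 7), 3, 13), Mul(2, Pow(2715, Rational(1, 2)))) = Add(Rational(39, 7), Mul(2, Pow(2715, Rational(1, 2))))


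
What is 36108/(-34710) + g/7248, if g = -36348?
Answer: -21157637/3494140 ≈ -6.0552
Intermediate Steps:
36108/(-34710) + g/7248 = 36108/(-34710) - 36348/7248 = 36108*(-1/34710) - 36348*1/7248 = -6018/5785 - 3029/604 = -21157637/3494140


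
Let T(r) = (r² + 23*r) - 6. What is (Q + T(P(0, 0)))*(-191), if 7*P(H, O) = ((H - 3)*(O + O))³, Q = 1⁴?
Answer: 955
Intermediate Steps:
Q = 1
P(H, O) = 8*O³*(-3 + H)³/7 (P(H, O) = ((H - 3)*(O + O))³/7 = ((-3 + H)*(2*O))³/7 = (2*O*(-3 + H))³/7 = (8*O³*(-3 + H)³)/7 = 8*O³*(-3 + H)³/7)
T(r) = -6 + r² + 23*r
(Q + T(P(0, 0)))*(-191) = (1 + (-6 + ((8/7)*0³*(-3 + 0)³)² + 23*((8/7)*0³*(-3 + 0)³)))*(-191) = (1 + (-6 + ((8/7)*0*(-3)³)² + 23*((8/7)*0*(-3)³)))*(-191) = (1 + (-6 + ((8/7)*0*(-27))² + 23*((8/7)*0*(-27))))*(-191) = (1 + (-6 + 0² + 23*0))*(-191) = (1 + (-6 + 0 + 0))*(-191) = (1 - 6)*(-191) = -5*(-191) = 955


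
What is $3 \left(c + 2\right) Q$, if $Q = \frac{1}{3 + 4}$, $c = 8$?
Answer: $\frac{30}{7} \approx 4.2857$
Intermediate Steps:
$Q = \frac{1}{7} \approx 0.14286$
$3 \left(c + 2\right) Q = 3 \left(8 + 2\right) \frac{1}{7} = 3 \cdot 10 \cdot \frac{1}{7} = 30 \cdot \frac{1}{7} = \frac{30}{7}$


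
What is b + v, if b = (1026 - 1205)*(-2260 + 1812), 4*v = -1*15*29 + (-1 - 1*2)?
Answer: 160165/2 ≈ 80083.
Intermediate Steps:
v = -219/2 (v = (-1*15*29 + (-1 - 1*2))/4 = (-15*29 + (-1 - 2))/4 = (-435 - 3)/4 = (¼)*(-438) = -219/2 ≈ -109.50)
b = 80192 (b = -179*(-448) = 80192)
b + v = 80192 - 219/2 = 160165/2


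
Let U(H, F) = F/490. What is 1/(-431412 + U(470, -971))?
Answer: -490/211392851 ≈ -2.3180e-6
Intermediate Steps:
U(H, F) = F/490 (U(H, F) = F*(1/490) = F/490)
1/(-431412 + U(470, -971)) = 1/(-431412 + (1/490)*(-971)) = 1/(-431412 - 971/490) = 1/(-211392851/490) = -490/211392851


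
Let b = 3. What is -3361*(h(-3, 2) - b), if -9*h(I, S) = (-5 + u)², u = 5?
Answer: 10083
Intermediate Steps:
h(I, S) = 0 (h(I, S) = -(-5 + 5)²/9 = -⅑*0² = -⅑*0 = 0)
-3361*(h(-3, 2) - b) = -3361*(0 - 1*3) = -3361*(0 - 3) = -3361*(-3) = 10083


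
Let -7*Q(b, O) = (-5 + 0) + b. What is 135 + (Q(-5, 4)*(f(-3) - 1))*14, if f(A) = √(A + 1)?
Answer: 115 + 20*I*√2 ≈ 115.0 + 28.284*I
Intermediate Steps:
f(A) = √(1 + A)
Q(b, O) = 5/7 - b/7 (Q(b, O) = -((-5 + 0) + b)/7 = -(-5 + b)/7 = 5/7 - b/7)
135 + (Q(-5, 4)*(f(-3) - 1))*14 = 135 + ((5/7 - ⅐*(-5))*(√(1 - 3) - 1))*14 = 135 + ((5/7 + 5/7)*(√(-2) - 1))*14 = 135 + (10*(I*√2 - 1)/7)*14 = 135 + (10*(-1 + I*√2)/7)*14 = 135 + (-10/7 + 10*I*√2/7)*14 = 135 + (-20 + 20*I*√2) = 115 + 20*I*√2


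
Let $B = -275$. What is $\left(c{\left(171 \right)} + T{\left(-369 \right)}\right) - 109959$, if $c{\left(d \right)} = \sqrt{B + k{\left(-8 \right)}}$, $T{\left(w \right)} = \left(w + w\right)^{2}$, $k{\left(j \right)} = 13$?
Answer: $434685 + i \sqrt{262} \approx 4.3469 \cdot 10^{5} + 16.186 i$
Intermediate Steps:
$T{\left(w \right)} = 4 w^{2}$ ($T{\left(w \right)} = \left(2 w\right)^{2} = 4 w^{2}$)
$c{\left(d \right)} = i \sqrt{262}$ ($c{\left(d \right)} = \sqrt{-275 + 13} = \sqrt{-262} = i \sqrt{262}$)
$\left(c{\left(171 \right)} + T{\left(-369 \right)}\right) - 109959 = \left(i \sqrt{262} + 4 \left(-369\right)^{2}\right) - 109959 = \left(i \sqrt{262} + 4 \cdot 136161\right) - 109959 = \left(i \sqrt{262} + 544644\right) - 109959 = \left(544644 + i \sqrt{262}\right) - 109959 = 434685 + i \sqrt{262}$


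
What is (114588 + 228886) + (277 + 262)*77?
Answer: 384977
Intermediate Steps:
(114588 + 228886) + (277 + 262)*77 = 343474 + 539*77 = 343474 + 41503 = 384977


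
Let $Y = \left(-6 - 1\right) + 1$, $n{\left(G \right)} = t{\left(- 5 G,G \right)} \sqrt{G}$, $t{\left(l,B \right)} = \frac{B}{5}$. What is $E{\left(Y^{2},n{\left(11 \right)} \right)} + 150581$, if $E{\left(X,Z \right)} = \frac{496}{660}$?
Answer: $\frac{24845989}{165} \approx 1.5058 \cdot 10^{5}$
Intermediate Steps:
$t{\left(l,B \right)} = \frac{B}{5}$ ($t{\left(l,B \right)} = B \frac{1}{5} = \frac{B}{5}$)
$n{\left(G \right)} = \frac{G^{\frac{3}{2}}}{5}$ ($n{\left(G \right)} = \frac{G}{5} \sqrt{G} = \frac{G^{\frac{3}{2}}}{5}$)
$Y = -6$ ($Y = -7 + 1 = -6$)
$E{\left(X,Z \right)} = \frac{124}{165}$ ($E{\left(X,Z \right)} = 496 \cdot \frac{1}{660} = \frac{124}{165}$)
$E{\left(Y^{2},n{\left(11 \right)} \right)} + 150581 = \frac{124}{165} + 150581 = \frac{24845989}{165}$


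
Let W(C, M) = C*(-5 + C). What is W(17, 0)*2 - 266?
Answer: 142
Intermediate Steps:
W(17, 0)*2 - 266 = (17*(-5 + 17))*2 - 266 = (17*12)*2 - 266 = 204*2 - 266 = 408 - 266 = 142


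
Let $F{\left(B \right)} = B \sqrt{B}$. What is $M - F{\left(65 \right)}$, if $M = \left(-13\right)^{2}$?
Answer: $169 - 65 \sqrt{65} \approx -355.05$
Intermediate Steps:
$F{\left(B \right)} = B^{\frac{3}{2}}$
$M = 169$
$M - F{\left(65 \right)} = 169 - 65^{\frac{3}{2}} = 169 - 65 \sqrt{65}$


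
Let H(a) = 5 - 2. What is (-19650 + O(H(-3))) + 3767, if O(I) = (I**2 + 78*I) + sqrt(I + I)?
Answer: -15640 + sqrt(6) ≈ -15638.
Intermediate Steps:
H(a) = 3
O(I) = I**2 + 78*I + sqrt(2)*sqrt(I) (O(I) = (I**2 + 78*I) + sqrt(2*I) = (I**2 + 78*I) + sqrt(2)*sqrt(I) = I**2 + 78*I + sqrt(2)*sqrt(I))
(-19650 + O(H(-3))) + 3767 = (-19650 + (3**2 + 78*3 + sqrt(2)*sqrt(3))) + 3767 = (-19650 + (9 + 234 + sqrt(6))) + 3767 = (-19650 + (243 + sqrt(6))) + 3767 = (-19407 + sqrt(6)) + 3767 = -15640 + sqrt(6)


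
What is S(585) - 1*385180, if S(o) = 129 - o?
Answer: -385636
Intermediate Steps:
S(585) - 1*385180 = (129 - 1*585) - 1*385180 = (129 - 585) - 385180 = -456 - 385180 = -385636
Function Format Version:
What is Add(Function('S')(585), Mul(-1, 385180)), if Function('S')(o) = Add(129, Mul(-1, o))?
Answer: -385636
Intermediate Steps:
Add(Function('S')(585), Mul(-1, 385180)) = Add(Add(129, Mul(-1, 585)), Mul(-1, 385180)) = Add(Add(129, -585), -385180) = Add(-456, -385180) = -385636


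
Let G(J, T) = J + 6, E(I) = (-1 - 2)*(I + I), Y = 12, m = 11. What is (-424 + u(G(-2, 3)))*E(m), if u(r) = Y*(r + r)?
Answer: 21648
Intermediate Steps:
E(I) = -6*I
G(J, T) = 6 + J
u(r) = 24*r (u(r) = 12*(r + r) = 12*(2*r) = 24*r)
(-424 + u(G(-2, 3)))*E(m) = (-424 + 24*(6 - 2))*(-6*11) = (-424 + 24*4)*(-66) = (-424 + 96)*(-66) = -328*(-66) = 21648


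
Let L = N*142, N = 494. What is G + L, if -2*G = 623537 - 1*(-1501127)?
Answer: -992184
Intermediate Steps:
G = -1062332 (G = -(623537 - 1*(-1501127))/2 = -(623537 + 1501127)/2 = -½*2124664 = -1062332)
L = 70148 (L = 494*142 = 70148)
G + L = -1062332 + 70148 = -992184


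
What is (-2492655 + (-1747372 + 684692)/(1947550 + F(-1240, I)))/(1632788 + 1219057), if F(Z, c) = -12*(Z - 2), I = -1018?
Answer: -489172183805/559661462763 ≈ -0.87405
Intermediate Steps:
F(Z, c) = 24 - 12*Z (F(Z, c) = -12*(-2 + Z) = 24 - 12*Z)
(-2492655 + (-1747372 + 684692)/(1947550 + F(-1240, I)))/(1632788 + 1219057) = (-2492655 + (-1747372 + 684692)/(1947550 + (24 - 12*(-1240))))/(1632788 + 1219057) = (-2492655 - 1062680/(1947550 + (24 + 14880)))/2851845 = (-2492655 - 1062680/(1947550 + 14904))*(1/2851845) = (-2492655 - 1062680/1962454)*(1/2851845) = (-2492655 - 1062680*1/1962454)*(1/2851845) = (-2492655 - 531340/981227)*(1/2851845) = -2445860919025/981227*1/2851845 = -489172183805/559661462763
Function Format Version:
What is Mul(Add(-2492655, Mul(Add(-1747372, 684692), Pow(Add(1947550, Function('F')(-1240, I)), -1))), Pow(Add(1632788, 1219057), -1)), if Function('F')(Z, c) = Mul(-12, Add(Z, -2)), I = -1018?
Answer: Rational(-489172183805, 559661462763) ≈ -0.87405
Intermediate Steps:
Function('F')(Z, c) = Add(24, Mul(-12, Z)) (Function('F')(Z, c) = Mul(-12, Add(-2, Z)) = Add(24, Mul(-12, Z)))
Mul(Add(-2492655, Mul(Add(-1747372, 684692), Pow(Add(1947550, Function('F')(-1240, I)), -1))), Pow(Add(1632788, 1219057), -1)) = Mul(Add(-2492655, Mul(Add(-1747372, 684692), Pow(Add(1947550, Add(24, Mul(-12, -1240))), -1))), Pow(Add(1632788, 1219057), -1)) = Mul(Add(-2492655, Mul(-1062680, Pow(Add(1947550, Add(24, 14880)), -1))), Pow(2851845, -1)) = Mul(Add(-2492655, Mul(-1062680, Pow(Add(1947550, 14904), -1))), Rational(1, 2851845)) = Mul(Add(-2492655, Mul(-1062680, Pow(1962454, -1))), Rational(1, 2851845)) = Mul(Add(-2492655, Mul(-1062680, Rational(1, 1962454))), Rational(1, 2851845)) = Mul(Add(-2492655, Rational(-531340, 981227)), Rational(1, 2851845)) = Mul(Rational(-2445860919025, 981227), Rational(1, 2851845)) = Rational(-489172183805, 559661462763)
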